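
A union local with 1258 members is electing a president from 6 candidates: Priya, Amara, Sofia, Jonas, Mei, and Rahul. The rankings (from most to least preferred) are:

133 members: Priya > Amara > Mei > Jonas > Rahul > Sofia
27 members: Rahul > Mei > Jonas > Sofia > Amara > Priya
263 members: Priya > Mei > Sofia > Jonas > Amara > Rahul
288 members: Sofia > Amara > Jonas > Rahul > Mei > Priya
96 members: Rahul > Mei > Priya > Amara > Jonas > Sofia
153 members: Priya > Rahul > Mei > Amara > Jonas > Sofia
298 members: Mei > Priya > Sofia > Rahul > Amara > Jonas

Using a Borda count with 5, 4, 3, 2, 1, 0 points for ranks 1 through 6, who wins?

Priya

Priya: 133·5 + 27·0 + 263·5 + 288·0 + 96·3 + 153·5 + 298·4 = 4225
Amara: 133·4 + 27·1 + 263·1 + 288·4 + 96·2 + 153·2 + 298·1 = 2770
Sofia: 133·0 + 27·2 + 263·3 + 288·5 + 96·0 + 153·0 + 298·3 = 3177
Jonas: 133·2 + 27·3 + 263·2 + 288·3 + 96·1 + 153·1 + 298·0 = 1986
Mei: 133·3 + 27·4 + 263·4 + 288·1 + 96·4 + 153·3 + 298·5 = 4180
Rahul: 133·1 + 27·5 + 263·0 + 288·2 + 96·5 + 153·4 + 298·2 = 2532
Priya has the highest Borda score (4225).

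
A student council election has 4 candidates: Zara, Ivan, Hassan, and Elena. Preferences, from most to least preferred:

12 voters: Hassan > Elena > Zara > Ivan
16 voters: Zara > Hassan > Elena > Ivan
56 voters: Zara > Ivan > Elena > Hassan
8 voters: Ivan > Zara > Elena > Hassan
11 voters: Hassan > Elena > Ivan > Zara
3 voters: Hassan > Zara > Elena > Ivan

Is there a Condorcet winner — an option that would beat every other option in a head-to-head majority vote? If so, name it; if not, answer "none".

Zara vs Ivan: 87–19 for Zara.
Zara vs Hassan: 80–26 for Zara.
Zara vs Elena: 83–23 for Zara.
Zara beats every other option head-to-head.

Zara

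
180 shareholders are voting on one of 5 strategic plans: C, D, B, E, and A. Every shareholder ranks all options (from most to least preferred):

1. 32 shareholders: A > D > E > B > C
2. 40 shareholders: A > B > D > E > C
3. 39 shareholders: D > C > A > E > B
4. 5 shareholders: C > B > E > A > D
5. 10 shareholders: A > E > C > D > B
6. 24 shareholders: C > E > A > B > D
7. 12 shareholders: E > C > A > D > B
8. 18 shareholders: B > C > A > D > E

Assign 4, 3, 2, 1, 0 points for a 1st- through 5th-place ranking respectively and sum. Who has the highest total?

C: 32·0 + 40·0 + 39·3 + 5·4 + 10·2 + 24·4 + 12·3 + 18·3 = 343
D: 32·3 + 40·2 + 39·4 + 5·0 + 10·1 + 24·0 + 12·1 + 18·1 = 372
B: 32·1 + 40·3 + 39·0 + 5·3 + 10·0 + 24·1 + 12·0 + 18·4 = 263
E: 32·2 + 40·1 + 39·1 + 5·2 + 10·3 + 24·3 + 12·4 + 18·0 = 303
A: 32·4 + 40·4 + 39·2 + 5·1 + 10·4 + 24·2 + 12·2 + 18·2 = 519
A has the highest Borda score (519).

A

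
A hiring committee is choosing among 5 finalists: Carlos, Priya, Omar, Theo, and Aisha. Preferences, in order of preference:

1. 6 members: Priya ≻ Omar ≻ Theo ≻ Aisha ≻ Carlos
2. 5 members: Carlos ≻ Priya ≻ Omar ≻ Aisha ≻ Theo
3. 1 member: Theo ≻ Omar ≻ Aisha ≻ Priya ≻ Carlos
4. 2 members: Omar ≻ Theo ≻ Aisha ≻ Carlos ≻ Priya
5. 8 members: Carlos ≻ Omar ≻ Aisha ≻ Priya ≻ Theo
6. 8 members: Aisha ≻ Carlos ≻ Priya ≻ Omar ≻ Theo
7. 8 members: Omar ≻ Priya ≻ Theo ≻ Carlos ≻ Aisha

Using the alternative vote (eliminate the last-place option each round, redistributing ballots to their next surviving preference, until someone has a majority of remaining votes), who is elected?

Carlos

Round 1: Carlos 13, Priya 6, Omar 10, Theo 1, Aisha 8. Eliminate Theo.
Round 2: Carlos 13, Priya 6, Omar 11, Aisha 8. Eliminate Priya.
Round 3: Carlos 13, Omar 17, Aisha 8. Eliminate Aisha.
Round 4: Carlos 21, Omar 17. Carlos has a majority.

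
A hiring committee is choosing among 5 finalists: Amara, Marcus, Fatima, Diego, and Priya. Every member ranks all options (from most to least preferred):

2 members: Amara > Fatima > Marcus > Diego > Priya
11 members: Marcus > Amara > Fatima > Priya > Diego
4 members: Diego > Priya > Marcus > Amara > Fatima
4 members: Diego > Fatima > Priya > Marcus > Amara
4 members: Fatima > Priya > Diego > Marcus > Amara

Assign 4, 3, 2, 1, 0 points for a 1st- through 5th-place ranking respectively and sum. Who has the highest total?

Amara: 2·4 + 11·3 + 4·1 + 4·0 + 4·0 = 45
Marcus: 2·2 + 11·4 + 4·2 + 4·1 + 4·1 = 64
Fatima: 2·3 + 11·2 + 4·0 + 4·3 + 4·4 = 56
Diego: 2·1 + 11·0 + 4·4 + 4·4 + 4·2 = 42
Priya: 2·0 + 11·1 + 4·3 + 4·2 + 4·3 = 43
Marcus has the highest Borda score (64).

Marcus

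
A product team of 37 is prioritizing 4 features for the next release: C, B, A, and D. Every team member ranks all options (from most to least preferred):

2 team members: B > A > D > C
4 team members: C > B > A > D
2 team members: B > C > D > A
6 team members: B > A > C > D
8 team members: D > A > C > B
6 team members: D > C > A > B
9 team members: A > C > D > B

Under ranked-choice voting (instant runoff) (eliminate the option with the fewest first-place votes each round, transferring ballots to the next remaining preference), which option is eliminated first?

Round 1: C 4, B 10, A 9, D 14. Eliminate C.

C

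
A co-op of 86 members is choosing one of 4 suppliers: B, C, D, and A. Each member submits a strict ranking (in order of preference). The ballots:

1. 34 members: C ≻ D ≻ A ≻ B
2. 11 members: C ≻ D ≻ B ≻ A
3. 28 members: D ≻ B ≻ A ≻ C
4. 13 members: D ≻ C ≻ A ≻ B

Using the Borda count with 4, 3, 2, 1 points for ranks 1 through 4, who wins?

D

B: 34·1 + 11·2 + 28·3 + 13·1 = 153
C: 34·4 + 11·4 + 28·1 + 13·3 = 247
D: 34·3 + 11·3 + 28·4 + 13·4 = 299
A: 34·2 + 11·1 + 28·2 + 13·2 = 161
D has the highest Borda score (299).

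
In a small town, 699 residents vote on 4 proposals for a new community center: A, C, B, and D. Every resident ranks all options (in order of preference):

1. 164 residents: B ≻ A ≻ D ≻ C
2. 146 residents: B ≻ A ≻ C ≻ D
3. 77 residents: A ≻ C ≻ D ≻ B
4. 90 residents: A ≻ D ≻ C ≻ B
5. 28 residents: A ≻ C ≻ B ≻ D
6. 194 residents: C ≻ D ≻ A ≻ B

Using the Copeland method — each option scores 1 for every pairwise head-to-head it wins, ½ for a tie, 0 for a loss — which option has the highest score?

A

A: beats C, B, and D → score 3.
C: beats B and D; loses to A → score 2.
B: loses to A, C, and D → score 0.
D: beats B; loses to A and C → score 1.
A has the best pairwise record.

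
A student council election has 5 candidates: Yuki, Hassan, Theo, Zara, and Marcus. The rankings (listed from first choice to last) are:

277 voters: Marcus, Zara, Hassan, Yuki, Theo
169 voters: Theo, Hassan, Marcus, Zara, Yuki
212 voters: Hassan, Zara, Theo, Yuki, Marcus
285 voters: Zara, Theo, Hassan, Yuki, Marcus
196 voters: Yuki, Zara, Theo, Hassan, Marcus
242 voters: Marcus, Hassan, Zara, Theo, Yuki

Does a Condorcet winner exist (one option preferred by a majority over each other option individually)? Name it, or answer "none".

Zara

Zara vs Yuki: 1185–196 for Zara.
Zara vs Hassan: 758–623 for Zara.
Zara vs Theo: 1212–169 for Zara.
Zara vs Marcus: 693–688 for Zara.
Zara beats every other option head-to-head.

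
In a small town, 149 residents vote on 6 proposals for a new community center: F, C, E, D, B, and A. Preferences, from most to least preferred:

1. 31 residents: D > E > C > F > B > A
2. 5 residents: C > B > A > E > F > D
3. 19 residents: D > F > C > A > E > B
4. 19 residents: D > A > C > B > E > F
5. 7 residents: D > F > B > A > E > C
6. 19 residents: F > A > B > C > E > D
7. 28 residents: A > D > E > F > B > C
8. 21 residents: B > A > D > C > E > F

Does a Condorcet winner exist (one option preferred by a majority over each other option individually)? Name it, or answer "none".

D vs F: 125–24 for D.
D vs C: 125–24 for D.
D vs E: 125–24 for D.
D vs B: 104–45 for D.
D vs A: 76–73 for D.
D beats every other option head-to-head.

D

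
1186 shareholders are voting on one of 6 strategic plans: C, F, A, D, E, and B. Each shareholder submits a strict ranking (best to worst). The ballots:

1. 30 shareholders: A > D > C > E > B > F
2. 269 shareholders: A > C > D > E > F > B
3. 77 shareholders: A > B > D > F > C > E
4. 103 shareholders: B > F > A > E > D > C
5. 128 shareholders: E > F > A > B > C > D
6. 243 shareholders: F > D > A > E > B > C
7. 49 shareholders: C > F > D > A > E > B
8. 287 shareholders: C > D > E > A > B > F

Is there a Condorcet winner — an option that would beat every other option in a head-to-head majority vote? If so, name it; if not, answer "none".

A vs C: 850–336 for A.
A vs F: 663–523 for A.
A vs D: 607–579 for A.
A vs E: 771–415 for A.
A vs B: 1083–103 for A.
A beats every other option head-to-head.

A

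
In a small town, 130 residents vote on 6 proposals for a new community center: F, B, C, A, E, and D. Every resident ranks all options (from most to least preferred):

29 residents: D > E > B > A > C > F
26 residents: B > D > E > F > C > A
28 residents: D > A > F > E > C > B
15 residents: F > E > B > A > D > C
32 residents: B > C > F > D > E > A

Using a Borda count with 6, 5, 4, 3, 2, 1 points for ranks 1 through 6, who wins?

F: 29·1 + 26·3 + 28·4 + 15·6 + 32·4 = 437
B: 29·4 + 26·6 + 28·1 + 15·4 + 32·6 = 552
C: 29·2 + 26·2 + 28·2 + 15·1 + 32·5 = 341
A: 29·3 + 26·1 + 28·5 + 15·3 + 32·1 = 330
E: 29·5 + 26·4 + 28·3 + 15·5 + 32·2 = 472
D: 29·6 + 26·5 + 28·6 + 15·2 + 32·3 = 598
D has the highest Borda score (598).

D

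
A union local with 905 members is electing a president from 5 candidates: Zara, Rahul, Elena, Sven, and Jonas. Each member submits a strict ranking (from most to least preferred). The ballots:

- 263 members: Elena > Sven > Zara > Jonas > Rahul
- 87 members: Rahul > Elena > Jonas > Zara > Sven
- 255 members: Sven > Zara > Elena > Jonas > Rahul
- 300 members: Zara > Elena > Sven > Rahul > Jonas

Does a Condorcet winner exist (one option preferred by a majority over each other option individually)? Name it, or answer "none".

none

Checking pairwise contests:
Sven beats Zara 518–387.
Zara beats Rahul 818–87.
Zara beats Elena 555–350.
Elena beats Sven 650–255.
Zara beats Jonas 818–87.
Every option loses at least one head-to-head, so there is no Condorcet winner.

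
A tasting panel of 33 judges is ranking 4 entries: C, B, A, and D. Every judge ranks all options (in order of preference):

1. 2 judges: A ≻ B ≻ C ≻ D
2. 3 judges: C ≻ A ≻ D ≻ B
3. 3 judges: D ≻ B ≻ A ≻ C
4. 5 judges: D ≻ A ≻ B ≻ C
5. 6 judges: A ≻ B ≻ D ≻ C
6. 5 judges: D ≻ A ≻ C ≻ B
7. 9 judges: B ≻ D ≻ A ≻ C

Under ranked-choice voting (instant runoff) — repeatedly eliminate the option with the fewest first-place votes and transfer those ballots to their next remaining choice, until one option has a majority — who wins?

D

Round 1: C 3, B 9, A 8, D 13. Eliminate C.
Round 2: B 9, A 11, D 13. Eliminate B.
Round 3: A 11, D 22. D has a majority.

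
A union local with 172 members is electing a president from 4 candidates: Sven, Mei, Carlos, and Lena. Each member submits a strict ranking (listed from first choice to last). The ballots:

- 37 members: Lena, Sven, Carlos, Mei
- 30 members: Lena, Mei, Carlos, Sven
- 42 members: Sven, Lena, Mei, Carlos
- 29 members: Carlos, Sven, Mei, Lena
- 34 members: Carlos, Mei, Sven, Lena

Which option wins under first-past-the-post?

Lena

First-place votes: Sven 42, Mei 0, Carlos 63, Lena 67.
Lena has the most first-place votes.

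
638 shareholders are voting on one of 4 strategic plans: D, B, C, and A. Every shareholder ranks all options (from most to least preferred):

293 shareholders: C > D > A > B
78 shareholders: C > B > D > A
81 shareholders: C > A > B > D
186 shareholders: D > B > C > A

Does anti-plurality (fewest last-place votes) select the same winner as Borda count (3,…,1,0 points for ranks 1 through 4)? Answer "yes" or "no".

yes

Anti-plurality — last-place votes: D 81, B 293, C 0, A 264. Winner: C.
Borda — scores: D 1222, B 609, C 1542, A 455. Winner: C.
The two methods agree.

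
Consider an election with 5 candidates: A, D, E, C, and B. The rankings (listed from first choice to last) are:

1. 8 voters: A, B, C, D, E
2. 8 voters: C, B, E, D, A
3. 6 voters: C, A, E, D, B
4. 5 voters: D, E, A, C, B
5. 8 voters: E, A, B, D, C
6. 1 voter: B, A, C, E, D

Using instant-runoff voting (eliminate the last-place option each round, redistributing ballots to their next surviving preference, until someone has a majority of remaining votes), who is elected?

Round 1: A 8, D 5, E 8, C 14, B 1. Eliminate B.
Round 2: A 9, D 5, E 8, C 14. Eliminate D.
Round 3: A 9, E 13, C 14. Eliminate A.
Round 4: E 13, C 23. C has a majority.

C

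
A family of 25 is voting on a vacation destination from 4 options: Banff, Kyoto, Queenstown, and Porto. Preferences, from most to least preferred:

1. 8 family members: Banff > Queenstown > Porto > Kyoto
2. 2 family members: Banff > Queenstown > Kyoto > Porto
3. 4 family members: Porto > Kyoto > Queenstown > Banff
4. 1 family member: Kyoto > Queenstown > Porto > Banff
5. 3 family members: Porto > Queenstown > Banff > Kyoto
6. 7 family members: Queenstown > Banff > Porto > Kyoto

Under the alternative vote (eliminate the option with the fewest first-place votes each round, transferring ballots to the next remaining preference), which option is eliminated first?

Kyoto

Round 1: Banff 10, Kyoto 1, Queenstown 7, Porto 7. Eliminate Kyoto.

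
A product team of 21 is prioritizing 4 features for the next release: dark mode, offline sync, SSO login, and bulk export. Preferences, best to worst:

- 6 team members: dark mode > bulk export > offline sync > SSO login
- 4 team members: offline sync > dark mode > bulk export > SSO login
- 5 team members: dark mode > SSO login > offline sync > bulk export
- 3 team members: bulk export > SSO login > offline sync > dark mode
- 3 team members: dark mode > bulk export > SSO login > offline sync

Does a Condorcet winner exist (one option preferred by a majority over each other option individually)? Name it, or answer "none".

dark mode vs offline sync: 14–7 for dark mode.
dark mode vs SSO login: 18–3 for dark mode.
dark mode vs bulk export: 18–3 for dark mode.
dark mode beats every other option head-to-head.

dark mode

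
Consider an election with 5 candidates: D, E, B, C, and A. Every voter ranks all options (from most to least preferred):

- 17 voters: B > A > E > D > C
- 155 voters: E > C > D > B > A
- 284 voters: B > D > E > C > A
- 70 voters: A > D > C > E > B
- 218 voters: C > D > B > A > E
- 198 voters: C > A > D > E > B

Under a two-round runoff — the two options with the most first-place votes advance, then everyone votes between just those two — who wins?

Round 1 first-place votes: D 0, E 155, B 301, C 416, A 70.
C and B advance.
Runoff: C is preferred to B by 641 voters; B by 301.
C wins the runoff.

C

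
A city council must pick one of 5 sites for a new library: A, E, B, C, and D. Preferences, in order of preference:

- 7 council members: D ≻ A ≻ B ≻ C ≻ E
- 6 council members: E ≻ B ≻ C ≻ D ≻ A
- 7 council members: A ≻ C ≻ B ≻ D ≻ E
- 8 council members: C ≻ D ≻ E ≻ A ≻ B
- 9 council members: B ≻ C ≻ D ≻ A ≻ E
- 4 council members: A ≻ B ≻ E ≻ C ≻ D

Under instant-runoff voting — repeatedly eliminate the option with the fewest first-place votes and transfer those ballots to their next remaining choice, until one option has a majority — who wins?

A

Round 1: A 11, E 6, B 9, C 8, D 7. Eliminate E.
Round 2: A 11, B 15, C 8, D 7. Eliminate D.
Round 3: A 18, B 15, C 8. Eliminate C.
Round 4: A 26, B 15. A has a majority.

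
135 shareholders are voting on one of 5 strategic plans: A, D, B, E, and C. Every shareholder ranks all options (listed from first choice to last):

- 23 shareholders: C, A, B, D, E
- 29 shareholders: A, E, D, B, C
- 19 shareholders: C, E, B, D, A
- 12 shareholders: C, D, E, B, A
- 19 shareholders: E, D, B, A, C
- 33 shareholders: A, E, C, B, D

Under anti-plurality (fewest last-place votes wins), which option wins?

Last-place votes: A 31, D 33, B 0, E 23, C 48.
B is ranked last by the fewest voters, so B wins.

B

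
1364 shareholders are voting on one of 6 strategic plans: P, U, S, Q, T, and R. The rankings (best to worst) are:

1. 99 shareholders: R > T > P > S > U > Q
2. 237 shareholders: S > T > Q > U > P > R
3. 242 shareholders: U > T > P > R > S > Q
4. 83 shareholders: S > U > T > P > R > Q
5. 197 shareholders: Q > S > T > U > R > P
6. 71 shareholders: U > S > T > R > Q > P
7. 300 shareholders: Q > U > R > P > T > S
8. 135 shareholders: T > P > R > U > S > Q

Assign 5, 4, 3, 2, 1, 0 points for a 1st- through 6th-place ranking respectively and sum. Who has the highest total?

P: 99·3 + 237·1 + 242·3 + 83·2 + 197·0 + 71·0 + 300·2 + 135·4 = 2566
U: 99·1 + 237·2 + 242·5 + 83·4 + 197·2 + 71·5 + 300·4 + 135·2 = 4334
S: 99·2 + 237·5 + 242·1 + 83·5 + 197·4 + 71·4 + 300·0 + 135·1 = 3247
Q: 99·0 + 237·3 + 242·0 + 83·0 + 197·5 + 71·1 + 300·5 + 135·0 = 3267
T: 99·4 + 237·4 + 242·4 + 83·3 + 197·3 + 71·3 + 300·1 + 135·5 = 4340
R: 99·5 + 237·0 + 242·2 + 83·1 + 197·1 + 71·2 + 300·3 + 135·3 = 2706
T has the highest Borda score (4340).

T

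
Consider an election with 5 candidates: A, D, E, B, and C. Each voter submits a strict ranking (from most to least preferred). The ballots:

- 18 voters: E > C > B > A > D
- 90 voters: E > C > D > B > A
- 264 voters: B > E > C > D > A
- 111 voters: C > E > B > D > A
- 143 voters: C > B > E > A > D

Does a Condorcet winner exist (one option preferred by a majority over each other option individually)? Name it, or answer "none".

none

Checking pairwise contests:
D beats A 465–161.
E beats D 626–0.
B beats E 407–219.
C beats B 362–264.
E beats C 372–254.
Every option loses at least one head-to-head, so there is no Condorcet winner.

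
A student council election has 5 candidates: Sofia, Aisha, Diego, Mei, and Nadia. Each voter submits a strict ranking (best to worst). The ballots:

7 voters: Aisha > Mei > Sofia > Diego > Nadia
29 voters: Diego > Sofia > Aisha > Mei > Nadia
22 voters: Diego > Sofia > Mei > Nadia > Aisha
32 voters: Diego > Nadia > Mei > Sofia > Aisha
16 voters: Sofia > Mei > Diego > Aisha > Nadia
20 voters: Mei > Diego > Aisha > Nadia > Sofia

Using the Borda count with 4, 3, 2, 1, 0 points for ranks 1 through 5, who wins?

Diego

Sofia: 7·2 + 29·3 + 22·3 + 32·1 + 16·4 + 20·0 = 263
Aisha: 7·4 + 29·2 + 22·0 + 32·0 + 16·1 + 20·2 = 142
Diego: 7·1 + 29·4 + 22·4 + 32·4 + 16·2 + 20·3 = 431
Mei: 7·3 + 29·1 + 22·2 + 32·2 + 16·3 + 20·4 = 286
Nadia: 7·0 + 29·0 + 22·1 + 32·3 + 16·0 + 20·1 = 138
Diego has the highest Borda score (431).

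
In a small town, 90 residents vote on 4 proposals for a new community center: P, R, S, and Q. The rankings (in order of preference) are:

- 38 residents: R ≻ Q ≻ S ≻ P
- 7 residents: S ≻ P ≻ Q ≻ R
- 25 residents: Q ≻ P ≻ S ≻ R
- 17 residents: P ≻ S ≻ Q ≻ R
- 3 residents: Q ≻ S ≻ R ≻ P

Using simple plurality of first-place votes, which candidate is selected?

R

First-place votes: P 17, R 38, S 7, Q 28.
R has the most first-place votes.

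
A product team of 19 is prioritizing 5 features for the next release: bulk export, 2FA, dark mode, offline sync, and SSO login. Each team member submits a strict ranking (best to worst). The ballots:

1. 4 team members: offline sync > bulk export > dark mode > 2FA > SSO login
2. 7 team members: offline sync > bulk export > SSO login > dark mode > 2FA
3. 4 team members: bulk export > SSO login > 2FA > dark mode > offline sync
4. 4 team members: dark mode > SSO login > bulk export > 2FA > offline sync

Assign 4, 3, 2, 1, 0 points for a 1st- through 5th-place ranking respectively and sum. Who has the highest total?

bulk export

bulk export: 4·3 + 7·3 + 4·4 + 4·2 = 57
2FA: 4·1 + 7·0 + 4·2 + 4·1 = 16
dark mode: 4·2 + 7·1 + 4·1 + 4·4 = 35
offline sync: 4·4 + 7·4 + 4·0 + 4·0 = 44
SSO login: 4·0 + 7·2 + 4·3 + 4·3 = 38
bulk export has the highest Borda score (57).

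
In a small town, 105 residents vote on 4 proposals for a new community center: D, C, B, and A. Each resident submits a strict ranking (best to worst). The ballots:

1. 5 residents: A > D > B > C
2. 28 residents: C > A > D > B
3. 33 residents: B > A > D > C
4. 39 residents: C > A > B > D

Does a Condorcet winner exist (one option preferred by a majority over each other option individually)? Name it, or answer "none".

C

C vs D: 67–38 for C.
C vs B: 67–38 for C.
C vs A: 67–38 for C.
C beats every other option head-to-head.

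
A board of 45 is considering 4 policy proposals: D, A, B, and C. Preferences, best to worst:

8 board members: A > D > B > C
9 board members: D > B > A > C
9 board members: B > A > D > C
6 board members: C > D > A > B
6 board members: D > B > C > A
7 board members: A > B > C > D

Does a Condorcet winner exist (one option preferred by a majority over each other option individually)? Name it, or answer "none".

none

Checking pairwise contests:
A beats D 24–21.
B beats A 24–21.
D beats B 29–16.
D beats C 32–13.
Every option loses at least one head-to-head, so there is no Condorcet winner.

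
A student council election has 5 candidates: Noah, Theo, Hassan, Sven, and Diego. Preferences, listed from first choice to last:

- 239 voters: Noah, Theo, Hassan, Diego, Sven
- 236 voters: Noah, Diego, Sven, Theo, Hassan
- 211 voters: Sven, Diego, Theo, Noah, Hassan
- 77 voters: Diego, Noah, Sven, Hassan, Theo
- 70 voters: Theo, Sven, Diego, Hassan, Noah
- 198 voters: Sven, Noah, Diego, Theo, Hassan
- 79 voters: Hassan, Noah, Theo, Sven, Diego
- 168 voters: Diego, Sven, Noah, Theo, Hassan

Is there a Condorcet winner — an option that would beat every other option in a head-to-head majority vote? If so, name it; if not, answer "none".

none

Checking pairwise contests:
Sven beats Noah 647–631.
Noah beats Theo 997–281.
Noah beats Hassan 1129–149.
Diego beats Sven 720–558.
Noah beats Diego 752–526.
Every option loses at least one head-to-head, so there is no Condorcet winner.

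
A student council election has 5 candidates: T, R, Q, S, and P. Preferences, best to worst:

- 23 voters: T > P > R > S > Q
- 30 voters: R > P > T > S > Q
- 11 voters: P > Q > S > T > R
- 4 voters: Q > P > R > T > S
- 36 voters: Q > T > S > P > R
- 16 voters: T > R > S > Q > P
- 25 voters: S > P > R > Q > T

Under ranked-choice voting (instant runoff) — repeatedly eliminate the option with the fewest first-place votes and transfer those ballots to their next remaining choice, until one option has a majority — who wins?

Round 1: T 39, R 30, Q 40, S 25, P 11. Eliminate P.
Round 2: T 39, R 30, Q 51, S 25. Eliminate S.
Round 3: T 39, R 55, Q 51. Eliminate T.
Round 4: R 94, Q 51. R has a majority.

R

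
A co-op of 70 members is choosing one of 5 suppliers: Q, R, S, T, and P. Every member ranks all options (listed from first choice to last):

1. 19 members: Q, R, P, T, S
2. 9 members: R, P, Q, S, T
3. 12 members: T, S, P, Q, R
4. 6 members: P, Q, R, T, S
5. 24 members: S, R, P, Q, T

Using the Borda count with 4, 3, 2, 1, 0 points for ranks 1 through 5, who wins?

Q: 19·4 + 9·2 + 12·1 + 6·3 + 24·1 = 148
R: 19·3 + 9·4 + 12·0 + 6·2 + 24·3 = 177
S: 19·0 + 9·1 + 12·3 + 6·0 + 24·4 = 141
T: 19·1 + 9·0 + 12·4 + 6·1 + 24·0 = 73
P: 19·2 + 9·3 + 12·2 + 6·4 + 24·2 = 161
R has the highest Borda score (177).

R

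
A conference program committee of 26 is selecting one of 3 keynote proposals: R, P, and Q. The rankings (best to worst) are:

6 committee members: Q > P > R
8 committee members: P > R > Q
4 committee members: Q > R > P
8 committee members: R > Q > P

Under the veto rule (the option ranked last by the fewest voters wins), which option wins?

Last-place votes: R 6, P 12, Q 8.
R is ranked last by the fewest voters, so R wins.

R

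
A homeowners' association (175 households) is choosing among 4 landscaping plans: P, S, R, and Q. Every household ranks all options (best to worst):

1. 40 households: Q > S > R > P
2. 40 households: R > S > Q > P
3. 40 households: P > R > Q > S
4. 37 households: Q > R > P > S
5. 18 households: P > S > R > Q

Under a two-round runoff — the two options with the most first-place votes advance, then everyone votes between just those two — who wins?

Q

Round 1 first-place votes: P 58, S 0, R 40, Q 77.
Q and P advance.
Runoff: Q is preferred to P by 117 voters; P by 58.
Q wins the runoff.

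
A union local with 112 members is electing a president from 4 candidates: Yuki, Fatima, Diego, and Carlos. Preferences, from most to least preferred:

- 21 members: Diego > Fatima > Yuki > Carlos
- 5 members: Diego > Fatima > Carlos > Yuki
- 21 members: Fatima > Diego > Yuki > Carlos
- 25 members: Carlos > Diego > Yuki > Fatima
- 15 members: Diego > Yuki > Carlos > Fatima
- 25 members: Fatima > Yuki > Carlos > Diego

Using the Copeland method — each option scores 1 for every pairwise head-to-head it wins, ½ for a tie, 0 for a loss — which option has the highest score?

Diego

Yuki: beats Carlos; loses to Fatima and Diego → score 1.
Fatima: beats Yuki and Carlos; loses to Diego → score 2.
Diego: beats Yuki, Fatima, and Carlos → score 3.
Carlos: loses to Yuki, Fatima, and Diego → score 0.
Diego has the best pairwise record.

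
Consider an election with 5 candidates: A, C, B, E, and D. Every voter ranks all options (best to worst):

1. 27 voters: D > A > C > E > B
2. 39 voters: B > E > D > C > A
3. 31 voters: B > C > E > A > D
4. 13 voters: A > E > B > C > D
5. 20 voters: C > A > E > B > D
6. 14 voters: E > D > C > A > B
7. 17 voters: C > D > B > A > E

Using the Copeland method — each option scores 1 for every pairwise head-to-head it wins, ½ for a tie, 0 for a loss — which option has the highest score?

B

A: loses to C, B, E, and D → score 0.
C: beats A, E, and D; loses to B → score 3.
B: beats A, C, E, and D → score 4.
E: beats A and D; loses to C and B → score 2.
D: beats A; loses to C, B, and E → score 1.
B has the best pairwise record.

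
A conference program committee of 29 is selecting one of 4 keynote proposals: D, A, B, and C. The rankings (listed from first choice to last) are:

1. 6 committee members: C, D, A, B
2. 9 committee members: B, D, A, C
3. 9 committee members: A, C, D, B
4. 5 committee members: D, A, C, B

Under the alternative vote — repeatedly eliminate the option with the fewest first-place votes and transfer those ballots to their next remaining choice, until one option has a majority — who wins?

Round 1: D 5, A 9, B 9, C 6. Eliminate D.
Round 2: A 14, B 9, C 6. Eliminate C.
Round 3: A 20, B 9. A has a majority.

A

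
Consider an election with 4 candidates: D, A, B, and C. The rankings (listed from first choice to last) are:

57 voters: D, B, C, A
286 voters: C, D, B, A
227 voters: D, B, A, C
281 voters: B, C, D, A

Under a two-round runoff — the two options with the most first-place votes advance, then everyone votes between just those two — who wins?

Round 1 first-place votes: D 284, A 0, B 281, C 286.
C and D advance.
Runoff: C is preferred to D by 567 voters; D by 284.
C wins the runoff.

C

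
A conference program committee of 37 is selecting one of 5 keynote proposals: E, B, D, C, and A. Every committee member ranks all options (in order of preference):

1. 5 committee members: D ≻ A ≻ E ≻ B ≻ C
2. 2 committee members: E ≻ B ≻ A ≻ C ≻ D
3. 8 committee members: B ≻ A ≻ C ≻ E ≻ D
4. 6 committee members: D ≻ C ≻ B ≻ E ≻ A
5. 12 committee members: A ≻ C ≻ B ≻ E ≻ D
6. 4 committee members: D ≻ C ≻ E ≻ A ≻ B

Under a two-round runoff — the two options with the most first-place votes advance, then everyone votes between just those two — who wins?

A

Round 1 first-place votes: E 2, B 8, D 15, C 0, A 12.
D and A advance.
Runoff: D is preferred to A by 15 voters; A by 22.
A wins the runoff.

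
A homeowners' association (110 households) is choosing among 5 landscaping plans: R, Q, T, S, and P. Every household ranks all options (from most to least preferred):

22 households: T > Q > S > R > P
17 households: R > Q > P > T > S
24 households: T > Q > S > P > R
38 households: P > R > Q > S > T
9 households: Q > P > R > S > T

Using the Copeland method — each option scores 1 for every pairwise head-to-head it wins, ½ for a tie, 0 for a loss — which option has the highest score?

Q

R: beats T and S; ties Q; loses to P → score 2.5.
Q: beats T, S, and P; ties R → score 3.5.
T: beats S; loses to R, Q, and P → score 1.
S: loses to R, Q, T, and P → score 0.
P: beats R, T, and S; loses to Q → score 3.
Q has the best pairwise record.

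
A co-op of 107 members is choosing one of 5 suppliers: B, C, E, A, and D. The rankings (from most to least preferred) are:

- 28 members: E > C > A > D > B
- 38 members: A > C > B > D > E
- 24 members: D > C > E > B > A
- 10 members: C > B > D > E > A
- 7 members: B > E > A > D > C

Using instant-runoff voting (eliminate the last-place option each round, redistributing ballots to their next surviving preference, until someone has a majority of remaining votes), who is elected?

Round 1: B 7, C 10, E 28, A 38, D 24. Eliminate B.
Round 2: C 10, E 35, A 38, D 24. Eliminate C.
Round 3: E 35, A 38, D 34. Eliminate D.
Round 4: E 69, A 38. E has a majority.

E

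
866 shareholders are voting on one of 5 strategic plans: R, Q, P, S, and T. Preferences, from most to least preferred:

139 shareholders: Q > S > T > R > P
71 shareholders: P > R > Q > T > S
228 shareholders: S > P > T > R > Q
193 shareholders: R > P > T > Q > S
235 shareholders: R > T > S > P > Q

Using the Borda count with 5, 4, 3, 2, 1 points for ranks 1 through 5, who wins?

R: 139·2 + 71·4 + 228·2 + 193·5 + 235·5 = 3158
Q: 139·5 + 71·3 + 228·1 + 193·2 + 235·1 = 1757
P: 139·1 + 71·5 + 228·4 + 193·4 + 235·2 = 2648
S: 139·4 + 71·1 + 228·5 + 193·1 + 235·3 = 2665
T: 139·3 + 71·2 + 228·3 + 193·3 + 235·4 = 2762
R has the highest Borda score (3158).

R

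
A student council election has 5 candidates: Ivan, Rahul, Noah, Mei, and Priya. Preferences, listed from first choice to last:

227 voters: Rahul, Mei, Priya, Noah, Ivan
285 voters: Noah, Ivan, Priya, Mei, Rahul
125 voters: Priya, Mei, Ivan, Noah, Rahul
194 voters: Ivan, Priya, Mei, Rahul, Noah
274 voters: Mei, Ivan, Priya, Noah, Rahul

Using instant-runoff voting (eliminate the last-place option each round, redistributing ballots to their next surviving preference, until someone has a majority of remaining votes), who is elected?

Mei

Round 1: Ivan 194, Rahul 227, Noah 285, Mei 274, Priya 125. Eliminate Priya.
Round 2: Ivan 194, Rahul 227, Noah 285, Mei 399. Eliminate Ivan.
Round 3: Rahul 227, Noah 285, Mei 593. Mei has a majority.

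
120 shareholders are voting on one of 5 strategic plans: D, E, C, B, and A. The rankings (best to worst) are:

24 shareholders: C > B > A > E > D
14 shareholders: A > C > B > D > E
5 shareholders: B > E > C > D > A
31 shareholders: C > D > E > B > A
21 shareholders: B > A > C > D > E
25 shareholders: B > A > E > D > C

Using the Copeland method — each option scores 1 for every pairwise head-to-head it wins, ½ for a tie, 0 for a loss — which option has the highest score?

D: beats E; loses to C, B, and A → score 1.
E: loses to D, C, B, and A → score 0.
C: beats D, E, and B; ties A → score 3.5.
B: beats D, E, and A; loses to C → score 3.
A: beats D and E; ties C; loses to B → score 2.5.
C has the best pairwise record.

C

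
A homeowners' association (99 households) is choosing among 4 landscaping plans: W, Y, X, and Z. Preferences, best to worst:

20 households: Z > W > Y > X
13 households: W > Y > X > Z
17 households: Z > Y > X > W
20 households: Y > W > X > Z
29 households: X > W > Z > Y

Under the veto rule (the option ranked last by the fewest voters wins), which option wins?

Last-place votes: W 17, Y 29, X 20, Z 33.
W is ranked last by the fewest voters, so W wins.

W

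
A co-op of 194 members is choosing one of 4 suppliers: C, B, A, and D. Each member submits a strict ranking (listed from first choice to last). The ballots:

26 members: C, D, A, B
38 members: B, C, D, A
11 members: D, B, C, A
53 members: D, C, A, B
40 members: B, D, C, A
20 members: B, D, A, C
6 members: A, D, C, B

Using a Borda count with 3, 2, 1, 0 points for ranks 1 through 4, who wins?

C: 26·3 + 38·2 + 11·1 + 53·2 + 40·1 + 20·0 + 6·1 = 317
B: 26·0 + 38·3 + 11·2 + 53·0 + 40·3 + 20·3 + 6·0 = 316
A: 26·1 + 38·0 + 11·0 + 53·1 + 40·0 + 20·1 + 6·3 = 117
D: 26·2 + 38·1 + 11·3 + 53·3 + 40·2 + 20·2 + 6·2 = 414
D has the highest Borda score (414).

D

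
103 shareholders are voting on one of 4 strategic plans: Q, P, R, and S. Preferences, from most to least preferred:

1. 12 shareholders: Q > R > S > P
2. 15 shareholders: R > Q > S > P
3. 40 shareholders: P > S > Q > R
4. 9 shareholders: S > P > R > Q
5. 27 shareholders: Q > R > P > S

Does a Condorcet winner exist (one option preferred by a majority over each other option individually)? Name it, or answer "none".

Q

Q vs P: 54–49 for Q.
Q vs R: 79–24 for Q.
Q vs S: 54–49 for Q.
Q beats every other option head-to-head.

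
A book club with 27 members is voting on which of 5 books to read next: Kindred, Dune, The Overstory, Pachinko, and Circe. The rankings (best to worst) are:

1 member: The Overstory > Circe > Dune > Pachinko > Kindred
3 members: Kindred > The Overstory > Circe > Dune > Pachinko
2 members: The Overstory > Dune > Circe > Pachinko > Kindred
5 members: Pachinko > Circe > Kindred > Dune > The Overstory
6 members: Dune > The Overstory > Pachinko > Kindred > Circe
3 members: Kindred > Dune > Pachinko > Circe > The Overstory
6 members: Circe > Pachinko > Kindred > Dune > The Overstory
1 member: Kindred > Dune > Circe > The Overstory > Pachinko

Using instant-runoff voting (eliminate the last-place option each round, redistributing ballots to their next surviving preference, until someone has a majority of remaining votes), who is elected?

Round 1: Kindred 7, Dune 6, The Overstory 3, Pachinko 5, Circe 6. Eliminate The Overstory.
Round 2: Kindred 7, Dune 8, Pachinko 5, Circe 7. Eliminate Pachinko.
Round 3: Kindred 7, Dune 8, Circe 12. Eliminate Kindred.
Round 4: Dune 12, Circe 15. Circe has a majority.

Circe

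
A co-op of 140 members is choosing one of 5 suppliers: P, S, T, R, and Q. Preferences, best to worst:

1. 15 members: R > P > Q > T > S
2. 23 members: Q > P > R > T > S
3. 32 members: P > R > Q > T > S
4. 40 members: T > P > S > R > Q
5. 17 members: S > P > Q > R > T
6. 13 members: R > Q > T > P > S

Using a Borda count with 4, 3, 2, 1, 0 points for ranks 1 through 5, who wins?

P

P: 15·3 + 23·3 + 32·4 + 40·3 + 17·3 + 13·1 = 426
S: 15·0 + 23·0 + 32·0 + 40·2 + 17·4 + 13·0 = 148
T: 15·1 + 23·1 + 32·1 + 40·4 + 17·0 + 13·2 = 256
R: 15·4 + 23·2 + 32·3 + 40·1 + 17·1 + 13·4 = 311
Q: 15·2 + 23·4 + 32·2 + 40·0 + 17·2 + 13·3 = 259
P has the highest Borda score (426).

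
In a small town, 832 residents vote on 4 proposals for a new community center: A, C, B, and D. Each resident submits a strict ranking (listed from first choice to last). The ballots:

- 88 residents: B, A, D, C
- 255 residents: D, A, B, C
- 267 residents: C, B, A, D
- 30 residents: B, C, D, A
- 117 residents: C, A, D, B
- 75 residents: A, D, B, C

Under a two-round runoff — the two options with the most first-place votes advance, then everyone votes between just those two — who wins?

Round 1 first-place votes: A 75, C 384, B 118, D 255.
C and D advance.
Runoff: C is preferred to D by 414 voters; D by 418.
D wins the runoff.

D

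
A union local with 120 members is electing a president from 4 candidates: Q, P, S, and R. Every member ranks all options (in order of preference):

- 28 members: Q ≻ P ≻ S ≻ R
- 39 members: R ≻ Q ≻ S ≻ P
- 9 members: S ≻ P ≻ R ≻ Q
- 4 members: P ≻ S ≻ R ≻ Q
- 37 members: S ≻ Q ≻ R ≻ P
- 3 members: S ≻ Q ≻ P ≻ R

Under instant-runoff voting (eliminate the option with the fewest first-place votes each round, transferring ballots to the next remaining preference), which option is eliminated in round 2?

Round 1: Q 28, P 4, S 49, R 39. Eliminate P.
Round 2: Q 28, S 53, R 39. Eliminate Q.

Q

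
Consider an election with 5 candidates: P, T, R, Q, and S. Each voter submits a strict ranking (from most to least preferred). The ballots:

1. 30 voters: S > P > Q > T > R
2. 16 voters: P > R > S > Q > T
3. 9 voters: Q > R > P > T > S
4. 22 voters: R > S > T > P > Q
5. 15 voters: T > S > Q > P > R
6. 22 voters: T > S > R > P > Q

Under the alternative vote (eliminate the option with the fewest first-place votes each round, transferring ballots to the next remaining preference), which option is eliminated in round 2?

Round 1: P 16, T 37, R 22, Q 9, S 30. Eliminate Q.
Round 2: P 16, T 37, R 31, S 30. Eliminate P.

P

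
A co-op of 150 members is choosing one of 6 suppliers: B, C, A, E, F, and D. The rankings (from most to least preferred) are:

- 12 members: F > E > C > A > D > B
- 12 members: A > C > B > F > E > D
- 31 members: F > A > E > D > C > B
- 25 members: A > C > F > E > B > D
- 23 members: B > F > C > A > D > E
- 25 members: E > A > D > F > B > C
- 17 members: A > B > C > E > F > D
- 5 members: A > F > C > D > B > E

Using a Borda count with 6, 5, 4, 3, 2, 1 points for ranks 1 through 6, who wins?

A

B: 12·1 + 12·4 + 31·1 + 25·2 + 23·6 + 25·2 + 17·5 + 5·2 = 424
C: 12·4 + 12·5 + 31·2 + 25·5 + 23·4 + 25·1 + 17·4 + 5·4 = 500
A: 12·3 + 12·6 + 31·5 + 25·6 + 23·3 + 25·5 + 17·6 + 5·6 = 739
E: 12·5 + 12·2 + 31·4 + 25·3 + 23·1 + 25·6 + 17·3 + 5·1 = 512
F: 12·6 + 12·3 + 31·6 + 25·4 + 23·5 + 25·3 + 17·2 + 5·5 = 643
D: 12·2 + 12·1 + 31·3 + 25·1 + 23·2 + 25·4 + 17·1 + 5·3 = 332
A has the highest Borda score (739).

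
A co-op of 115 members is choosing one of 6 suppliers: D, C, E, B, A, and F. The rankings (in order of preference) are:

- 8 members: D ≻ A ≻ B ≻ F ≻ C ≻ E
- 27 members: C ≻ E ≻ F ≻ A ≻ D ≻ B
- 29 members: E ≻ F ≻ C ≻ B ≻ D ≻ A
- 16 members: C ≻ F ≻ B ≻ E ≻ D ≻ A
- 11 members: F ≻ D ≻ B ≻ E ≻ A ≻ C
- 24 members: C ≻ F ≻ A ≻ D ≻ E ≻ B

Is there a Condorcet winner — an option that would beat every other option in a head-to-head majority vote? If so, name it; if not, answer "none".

C

C vs D: 96–19 for C.
C vs E: 75–40 for C.
C vs B: 96–19 for C.
C vs A: 96–19 for C.
C vs F: 67–48 for C.
C beats every other option head-to-head.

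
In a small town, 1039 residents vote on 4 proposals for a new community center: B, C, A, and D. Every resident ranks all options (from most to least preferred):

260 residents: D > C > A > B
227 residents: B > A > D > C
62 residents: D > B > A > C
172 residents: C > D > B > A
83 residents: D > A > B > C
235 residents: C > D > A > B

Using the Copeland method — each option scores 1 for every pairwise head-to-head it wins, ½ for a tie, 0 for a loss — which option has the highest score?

B: loses to C, A, and D → score 0.
C: beats B and A; loses to D → score 2.
A: beats B; loses to C and D → score 1.
D: beats B, C, and A → score 3.
D has the best pairwise record.

D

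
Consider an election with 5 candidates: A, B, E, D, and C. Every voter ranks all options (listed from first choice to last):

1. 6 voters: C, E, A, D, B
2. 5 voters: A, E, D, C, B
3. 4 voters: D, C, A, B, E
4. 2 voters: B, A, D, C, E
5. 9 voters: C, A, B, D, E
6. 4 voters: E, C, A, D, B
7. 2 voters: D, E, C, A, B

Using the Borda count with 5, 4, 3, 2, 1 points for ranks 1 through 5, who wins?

C

A: 6·3 + 5·5 + 4·3 + 2·4 + 9·4 + 4·3 + 2·2 = 115
B: 6·1 + 5·1 + 4·2 + 2·5 + 9·3 + 4·1 + 2·1 = 62
E: 6·4 + 5·4 + 4·1 + 2·1 + 9·1 + 4·5 + 2·4 = 87
D: 6·2 + 5·3 + 4·5 + 2·3 + 9·2 + 4·2 + 2·5 = 89
C: 6·5 + 5·2 + 4·4 + 2·2 + 9·5 + 4·4 + 2·3 = 127
C has the highest Borda score (127).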